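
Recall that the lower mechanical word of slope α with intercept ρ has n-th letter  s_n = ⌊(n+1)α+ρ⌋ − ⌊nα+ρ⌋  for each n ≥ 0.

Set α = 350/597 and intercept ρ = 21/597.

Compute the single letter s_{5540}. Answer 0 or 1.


1

(n+1)α + ρ = (5541·350 + 21) / 597 = 1939371/597
nα + ρ     = (5540·350 + 21) / 597 = 1939021/597
⌊1939371/597⌋ = 3248,  ⌊1939021/597⌋ = 3247
s_{5540} = 3248 − 3247 = 1


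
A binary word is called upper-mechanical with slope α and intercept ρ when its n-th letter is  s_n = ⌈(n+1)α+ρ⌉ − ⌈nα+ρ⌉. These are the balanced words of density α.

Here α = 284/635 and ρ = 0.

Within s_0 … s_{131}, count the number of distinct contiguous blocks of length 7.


8

t_n = ⌈(n·284)/635⌉ for n = 0 … 132:
  n=0…9: ⌈0/635⌉=0 ⌈284/635⌉=1 ⌈568/635⌉=1 ⌈852/635⌉=2 ⌈1136/635⌉=2 ⌈1420/635⌉=3 ⌈1704/635⌉=3 ⌈1988/635⌉=4 ⌈2272/635⌉=4 ⌈2556/635⌉=5
  n=10…19: ⌈2840/635⌉=5 ⌈3124/635⌉=5 ⌈3408/635⌉=6 ⌈3692/635⌉=6 ⌈3976/635⌉=7 ⌈4260/635⌉=7 ⌈4544/635⌉=8 ⌈4828/635⌉=8 ⌈5112/635⌉=9 ⌈5396/635⌉=9
  n=20…29: ⌈5680/635⌉=9 ⌈5964/635⌉=10 ⌈6248/635⌉=10 ⌈6532/635⌉=11 ⌈6816/635⌉=11 ⌈7100/635⌉=12 ⌈7384/635⌉=12 ⌈7668/635⌉=13 ⌈7952/635⌉=13 ⌈8236/635⌉=13
  n=30…39: ⌈8520/635⌉=14 ⌈8804/635⌉=14 ⌈9088/635⌉=15 ⌈9372/635⌉=15 ⌈9656/635⌉=16 ⌈9940/635⌉=16 ⌈10224/635⌉=17 ⌈10508/635⌉=17 ⌈10792/635⌉=17 ⌈11076/635⌉=18
  n=40…49: ⌈11360/635⌉=18 ⌈11644/635⌉=19 ⌈11928/635⌉=19 ⌈12212/635⌉=20 ⌈12496/635⌉=20 ⌈12780/635⌉=21 ⌈13064/635⌉=21 ⌈13348/635⌉=22 ⌈13632/635⌉=22 ⌈13916/635⌉=22
  n=50…59: ⌈14200/635⌉=23 ⌈14484/635⌉=23 ⌈14768/635⌉=24 ⌈15052/635⌉=24 ⌈15336/635⌉=25 ⌈15620/635⌉=25 ⌈15904/635⌉=26 ⌈16188/635⌉=26 ⌈16472/635⌉=26 ⌈16756/635⌉=27
  n=60…69: ⌈17040/635⌉=27 ⌈17324/635⌉=28 ⌈17608/635⌉=28 ⌈17892/635⌉=29 ⌈18176/635⌉=29 ⌈18460/635⌉=30 ⌈18744/635⌉=30 ⌈19028/635⌉=30 ⌈19312/635⌉=31 ⌈19596/635⌉=31
  n=70…79: ⌈19880/635⌉=32 ⌈20164/635⌉=32 ⌈20448/635⌉=33 ⌈20732/635⌉=33 ⌈21016/635⌉=34 ⌈21300/635⌉=34 ⌈21584/635⌉=34 ⌈21868/635⌉=35 ⌈22152/635⌉=35 ⌈22436/635⌉=36
  n=80…89: ⌈22720/635⌉=36 ⌈23004/635⌉=37 ⌈23288/635⌉=37 ⌈23572/635⌉=38 ⌈23856/635⌉=38 ⌈24140/635⌉=39 ⌈24424/635⌉=39 ⌈24708/635⌉=39 ⌈24992/635⌉=40 ⌈25276/635⌉=40
  n=90…99: ⌈25560/635⌉=41 ⌈25844/635⌉=41 ⌈26128/635⌉=42 ⌈26412/635⌉=42 ⌈26696/635⌉=43 ⌈26980/635⌉=43 ⌈27264/635⌉=43 ⌈27548/635⌉=44 ⌈27832/635⌉=44 ⌈28116/635⌉=45
  n=100…109: ⌈28400/635⌉=45 ⌈28684/635⌉=46 ⌈28968/635⌉=46 ⌈29252/635⌉=47 ⌈29536/635⌉=47 ⌈29820/635⌉=47 ⌈30104/635⌉=48 ⌈30388/635⌉=48 ⌈30672/635⌉=49 ⌈30956/635⌉=49
  n=110…119: ⌈31240/635⌉=50 ⌈31524/635⌉=50 ⌈31808/635⌉=51 ⌈32092/635⌉=51 ⌈32376/635⌉=51 ⌈32660/635⌉=52 ⌈32944/635⌉=52 ⌈33228/635⌉=53 ⌈33512/635⌉=53 ⌈33796/635⌉=54
  n=120…129: ⌈34080/635⌉=54 ⌈34364/635⌉=55 ⌈34648/635⌉=55 ⌈34932/635⌉=56 ⌈35216/635⌉=56 ⌈35500/635⌉=56 ⌈35784/635⌉=57 ⌈36068/635⌉=57 ⌈36352/635⌉=58 ⌈36636/635⌉=58
  n=130…132: ⌈36920/635⌉=59 ⌈37204/635⌉=59 ⌈37488/635⌉=60
s_n = t_(n+1) − t_n for n = 0 … 131 gives
prefix = 101010101001010101001010101001010101001010101010010101010010101010010101010010101010100101010100101010100101010100101010101001010101
slide a length-7 window over [0..6] … [125..131] (126 windows); first occurrence of each distinct factor:
  [  0..  6] 1010101
  [  1..  7] 0101010
  [  4.. 10] 1010100
  [  5.. 11] 0101001
  [  6.. 12] 1010010
  [  7.. 13] 0100101
  [  8.. 14] 1001010
  [  9.. 15] 0010101
  (the other 118 windows repeat one of these)
distinct factors: {0010101, 0100101, 0101001, 0101010, 1001010, 1010010, 1010100, 1010101}
count = 8  (Sturmian bound for length 7 is 8)


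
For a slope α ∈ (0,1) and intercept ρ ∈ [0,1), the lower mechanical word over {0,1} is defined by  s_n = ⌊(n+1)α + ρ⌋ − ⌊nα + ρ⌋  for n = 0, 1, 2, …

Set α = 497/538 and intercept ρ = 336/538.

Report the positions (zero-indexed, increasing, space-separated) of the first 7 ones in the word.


0 1 2 3 4 5 6

n=0: ⌊833/538⌋−⌊336/538⌋ = 1−0 = 1  ← one
n=1: ⌊1330/538⌋−⌊833/538⌋ = 2−1 = 1  ← one
n=2: ⌊1827/538⌋−⌊1330/538⌋ = 3−2 = 1  ← one
n=3: ⌊2324/538⌋−⌊1827/538⌋ = 4−3 = 1  ← one
n=4: ⌊2821/538⌋−⌊2324/538⌋ = 5−4 = 1  ← one
n=5: ⌊3318/538⌋−⌊2821/538⌋ = 6−5 = 1  ← one
n=6: ⌊3815/538⌋−⌊3318/538⌋ = 7−6 = 1  ← one
positions of the first 7 ones: 0 1 2 3 4 5 6


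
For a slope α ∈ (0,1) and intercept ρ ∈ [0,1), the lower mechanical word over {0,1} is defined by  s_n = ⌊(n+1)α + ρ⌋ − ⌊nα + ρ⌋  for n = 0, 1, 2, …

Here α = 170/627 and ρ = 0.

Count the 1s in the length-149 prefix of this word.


#1s = Σ_{n=0}^{148} s_n = Σ_{n=0}^{148} (⌊(n+1)α+ρ⌋ − ⌊nα+ρ⌋)
the sum telescopes: every ⌊nα+ρ⌋ with 0 < n < 149 appears once with + and once with −, leaving ⌊149α+ρ⌋ − ⌊0·α+ρ⌋
149α + ρ = (149·170) / 627 = 25330/627
ρ = 0/627
⌊25330/627⌋ = 40,  ⌊0/627⌋ = 0
#1s = 40 − 0 = 40

40


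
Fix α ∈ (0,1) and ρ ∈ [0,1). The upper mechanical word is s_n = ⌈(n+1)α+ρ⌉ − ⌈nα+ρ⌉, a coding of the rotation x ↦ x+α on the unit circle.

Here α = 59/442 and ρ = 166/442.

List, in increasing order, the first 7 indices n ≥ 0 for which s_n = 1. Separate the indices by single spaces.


n=0: ⌈225/442⌉−⌈166/442⌉ = 1−1 = 0
n=1: ⌈284/442⌉−⌈225/442⌉ = 1−1 = 0
n=2: ⌈343/442⌉−⌈284/442⌉ = 1−1 = 0
n=3: ⌈402/442⌉−⌈343/442⌉ = 1−1 = 0
n=4: ⌈461/442⌉−⌈402/442⌉ = 2−1 = 1  ← one
n=5: ⌈520/442⌉−⌈461/442⌉ = 2−2 = 0
n=6: ⌈579/442⌉−⌈520/442⌉ = 2−2 = 0
n=7: ⌈638/442⌉−⌈579/442⌉ = 2−2 = 0
n=8: ⌈697/442⌉−⌈638/442⌉ = 2−2 = 0
n=9: ⌈756/442⌉−⌈697/442⌉ = 2−2 = 0
n=10: ⌈815/442⌉−⌈756/442⌉ = 2−2 = 0
n=11: ⌈874/442⌉−⌈815/442⌉ = 2−2 = 0
n=12: ⌈933/442⌉−⌈874/442⌉ = 3−2 = 1  ← one
n=13: ⌈992/442⌉−⌈933/442⌉ = 3−3 = 0
n=14: ⌈1051/442⌉−⌈992/442⌉ = 3−3 = 0
n=15: ⌈1110/442⌉−⌈1051/442⌉ = 3−3 = 0
n=16: ⌈1169/442⌉−⌈1110/442⌉ = 3−3 = 0
n=17: ⌈1228/442⌉−⌈1169/442⌉ = 3−3 = 0
n=18: ⌈1287/442⌉−⌈1228/442⌉ = 3−3 = 0
n=19: ⌈1346/442⌉−⌈1287/442⌉ = 4−3 = 1  ← one
n=20: ⌈1405/442⌉−⌈1346/442⌉ = 4−4 = 0
n=21: ⌈1464/442⌉−⌈1405/442⌉ = 4−4 = 0
n=22: ⌈1523/442⌉−⌈1464/442⌉ = 4−4 = 0
n=23: ⌈1582/442⌉−⌈1523/442⌉ = 4−4 = 0
n=24: ⌈1641/442⌉−⌈1582/442⌉ = 4−4 = 0
n=25: ⌈1700/442⌉−⌈1641/442⌉ = 4−4 = 0
n=26: ⌈1759/442⌉−⌈1700/442⌉ = 4−4 = 0
n=27: ⌈1818/442⌉−⌈1759/442⌉ = 5−4 = 1  ← one
n=28: ⌈1877/442⌉−⌈1818/442⌉ = 5−5 = 0
n=29: ⌈1936/442⌉−⌈1877/442⌉ = 5−5 = 0
n=30: ⌈1995/442⌉−⌈1936/442⌉ = 5−5 = 0
n=31: ⌈2054/442⌉−⌈1995/442⌉ = 5−5 = 0
n=32: ⌈2113/442⌉−⌈2054/442⌉ = 5−5 = 0
n=33: ⌈2172/442⌉−⌈2113/442⌉ = 5−5 = 0
n=34: ⌈2231/442⌉−⌈2172/442⌉ = 6−5 = 1  ← one
n=35: ⌈2290/442⌉−⌈2231/442⌉ = 6−6 = 0
n=36: ⌈2349/442⌉−⌈2290/442⌉ = 6−6 = 0
n=37: ⌈2408/442⌉−⌈2349/442⌉ = 6−6 = 0
n=38: ⌈2467/442⌉−⌈2408/442⌉ = 6−6 = 0
n=39: ⌈2526/442⌉−⌈2467/442⌉ = 6−6 = 0
n=40: ⌈2585/442⌉−⌈2526/442⌉ = 6−6 = 0
n=41: ⌈2644/442⌉−⌈2585/442⌉ = 6−6 = 0
n=42: ⌈2703/442⌉−⌈2644/442⌉ = 7−6 = 1  ← one
n=43: ⌈2762/442⌉−⌈2703/442⌉ = 7−7 = 0
n=44: ⌈2821/442⌉−⌈2762/442⌉ = 7−7 = 0
n=45: ⌈2880/442⌉−⌈2821/442⌉ = 7−7 = 0
n=46: ⌈2939/442⌉−⌈2880/442⌉ = 7−7 = 0
n=47: ⌈2998/442⌉−⌈2939/442⌉ = 7−7 = 0
n=48: ⌈3057/442⌉−⌈2998/442⌉ = 7−7 = 0
n=49: ⌈3116/442⌉−⌈3057/442⌉ = 8−7 = 1  ← one
positions of the first 7 ones: 4 12 19 27 34 42 49

4 12 19 27 34 42 49


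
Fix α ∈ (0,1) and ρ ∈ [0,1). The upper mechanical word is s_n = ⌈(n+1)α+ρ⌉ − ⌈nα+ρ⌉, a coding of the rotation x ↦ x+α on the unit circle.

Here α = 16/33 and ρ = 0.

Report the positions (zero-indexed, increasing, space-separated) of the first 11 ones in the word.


n=0: ⌈16/33⌉−⌈0/33⌉ = 1−0 = 1  ← one
n=1: ⌈32/33⌉−⌈16/33⌉ = 1−1 = 0
n=2: ⌈48/33⌉−⌈32/33⌉ = 2−1 = 1  ← one
n=3: ⌈64/33⌉−⌈48/33⌉ = 2−2 = 0
n=4: ⌈80/33⌉−⌈64/33⌉ = 3−2 = 1  ← one
n=5: ⌈96/33⌉−⌈80/33⌉ = 3−3 = 0
n=6: ⌈112/33⌉−⌈96/33⌉ = 4−3 = 1  ← one
n=7: ⌈128/33⌉−⌈112/33⌉ = 4−4 = 0
n=8: ⌈144/33⌉−⌈128/33⌉ = 5−4 = 1  ← one
n=9: ⌈160/33⌉−⌈144/33⌉ = 5−5 = 0
n=10: ⌈176/33⌉−⌈160/33⌉ = 6−5 = 1  ← one
n=11: ⌈192/33⌉−⌈176/33⌉ = 6−6 = 0
n=12: ⌈208/33⌉−⌈192/33⌉ = 7−6 = 1  ← one
n=13: ⌈224/33⌉−⌈208/33⌉ = 7−7 = 0
n=14: ⌈240/33⌉−⌈224/33⌉ = 8−7 = 1  ← one
n=15: ⌈256/33⌉−⌈240/33⌉ = 8−8 = 0
n=16: ⌈272/33⌉−⌈256/33⌉ = 9−8 = 1  ← one
n=17: ⌈288/33⌉−⌈272/33⌉ = 9−9 = 0
n=18: ⌈304/33⌉−⌈288/33⌉ = 10−9 = 1  ← one
n=19: ⌈320/33⌉−⌈304/33⌉ = 10−10 = 0
n=20: ⌈336/33⌉−⌈320/33⌉ = 11−10 = 1  ← one
positions of the first 11 ones: 0 2 4 6 8 10 12 14 16 18 20

0 2 4 6 8 10 12 14 16 18 20


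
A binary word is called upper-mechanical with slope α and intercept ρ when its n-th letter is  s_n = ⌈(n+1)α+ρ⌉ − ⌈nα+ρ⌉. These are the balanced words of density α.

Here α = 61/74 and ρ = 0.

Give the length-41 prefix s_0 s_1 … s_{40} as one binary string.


11111011111011111011110111110111110111101

n=0: ⌈(1·61)/74⌉ − ⌈(0·61)/74⌉ = ⌈61/74⌉ − ⌈0/74⌉ = 1 − 0 = 1
n=1: ⌈(2·61)/74⌉ − ⌈(1·61)/74⌉ = ⌈122/74⌉ − ⌈61/74⌉ = 2 − 1 = 1
n=2: ⌈(3·61)/74⌉ − ⌈(2·61)/74⌉ = ⌈183/74⌉ − ⌈122/74⌉ = 3 − 2 = 1
n=3: ⌈(4·61)/74⌉ − ⌈(3·61)/74⌉ = ⌈244/74⌉ − ⌈183/74⌉ = 4 − 3 = 1
n=4: ⌈(5·61)/74⌉ − ⌈(4·61)/74⌉ = ⌈305/74⌉ − ⌈244/74⌉ = 5 − 4 = 1
n=5: ⌈(6·61)/74⌉ − ⌈(5·61)/74⌉ = ⌈366/74⌉ − ⌈305/74⌉ = 5 − 5 = 0
n=6: ⌈(7·61)/74⌉ − ⌈(6·61)/74⌉ = ⌈427/74⌉ − ⌈366/74⌉ = 6 − 5 = 1
n=7: ⌈(8·61)/74⌉ − ⌈(7·61)/74⌉ = ⌈488/74⌉ − ⌈427/74⌉ = 7 − 6 = 1
n=8: ⌈(9·61)/74⌉ − ⌈(8·61)/74⌉ = ⌈549/74⌉ − ⌈488/74⌉ = 8 − 7 = 1
n=9: ⌈(10·61)/74⌉ − ⌈(9·61)/74⌉ = ⌈610/74⌉ − ⌈549/74⌉ = 9 − 8 = 1
n=10: ⌈(11·61)/74⌉ − ⌈(10·61)/74⌉ = ⌈671/74⌉ − ⌈610/74⌉ = 10 − 9 = 1
n=11: ⌈(12·61)/74⌉ − ⌈(11·61)/74⌉ = ⌈732/74⌉ − ⌈671/74⌉ = 10 − 10 = 0
n=12: ⌈(13·61)/74⌉ − ⌈(12·61)/74⌉ = ⌈793/74⌉ − ⌈732/74⌉ = 11 − 10 = 1
n=13: ⌈(14·61)/74⌉ − ⌈(13·61)/74⌉ = ⌈854/74⌉ − ⌈793/74⌉ = 12 − 11 = 1
n=14: ⌈(15·61)/74⌉ − ⌈(14·61)/74⌉ = ⌈915/74⌉ − ⌈854/74⌉ = 13 − 12 = 1
n=15: ⌈(16·61)/74⌉ − ⌈(15·61)/74⌉ = ⌈976/74⌉ − ⌈915/74⌉ = 14 − 13 = 1
n=16: ⌈(17·61)/74⌉ − ⌈(16·61)/74⌉ = ⌈1037/74⌉ − ⌈976/74⌉ = 15 − 14 = 1
n=17: ⌈(18·61)/74⌉ − ⌈(17·61)/74⌉ = ⌈1098/74⌉ − ⌈1037/74⌉ = 15 − 15 = 0
n=18: ⌈(19·61)/74⌉ − ⌈(18·61)/74⌉ = ⌈1159/74⌉ − ⌈1098/74⌉ = 16 − 15 = 1
n=19: ⌈(20·61)/74⌉ − ⌈(19·61)/74⌉ = ⌈1220/74⌉ − ⌈1159/74⌉ = 17 − 16 = 1
n=20: ⌈(21·61)/74⌉ − ⌈(20·61)/74⌉ = ⌈1281/74⌉ − ⌈1220/74⌉ = 18 − 17 = 1
n=21: ⌈(22·61)/74⌉ − ⌈(21·61)/74⌉ = ⌈1342/74⌉ − ⌈1281/74⌉ = 19 − 18 = 1
n=22: ⌈(23·61)/74⌉ − ⌈(22·61)/74⌉ = ⌈1403/74⌉ − ⌈1342/74⌉ = 19 − 19 = 0
n=23: ⌈(24·61)/74⌉ − ⌈(23·61)/74⌉ = ⌈1464/74⌉ − ⌈1403/74⌉ = 20 − 19 = 1
n=24: ⌈(25·61)/74⌉ − ⌈(24·61)/74⌉ = ⌈1525/74⌉ − ⌈1464/74⌉ = 21 − 20 = 1
n=25: ⌈(26·61)/74⌉ − ⌈(25·61)/74⌉ = ⌈1586/74⌉ − ⌈1525/74⌉ = 22 − 21 = 1
n=26: ⌈(27·61)/74⌉ − ⌈(26·61)/74⌉ = ⌈1647/74⌉ − ⌈1586/74⌉ = 23 − 22 = 1
n=27: ⌈(28·61)/74⌉ − ⌈(27·61)/74⌉ = ⌈1708/74⌉ − ⌈1647/74⌉ = 24 − 23 = 1
n=28: ⌈(29·61)/74⌉ − ⌈(28·61)/74⌉ = ⌈1769/74⌉ − ⌈1708/74⌉ = 24 − 24 = 0
n=29: ⌈(30·61)/74⌉ − ⌈(29·61)/74⌉ = ⌈1830/74⌉ − ⌈1769/74⌉ = 25 − 24 = 1
n=30: ⌈(31·61)/74⌉ − ⌈(30·61)/74⌉ = ⌈1891/74⌉ − ⌈1830/74⌉ = 26 − 25 = 1
n=31: ⌈(32·61)/74⌉ − ⌈(31·61)/74⌉ = ⌈1952/74⌉ − ⌈1891/74⌉ = 27 − 26 = 1
n=32: ⌈(33·61)/74⌉ − ⌈(32·61)/74⌉ = ⌈2013/74⌉ − ⌈1952/74⌉ = 28 − 27 = 1
n=33: ⌈(34·61)/74⌉ − ⌈(33·61)/74⌉ = ⌈2074/74⌉ − ⌈2013/74⌉ = 29 − 28 = 1
n=34: ⌈(35·61)/74⌉ − ⌈(34·61)/74⌉ = ⌈2135/74⌉ − ⌈2074/74⌉ = 29 − 29 = 0
n=35: ⌈(36·61)/74⌉ − ⌈(35·61)/74⌉ = ⌈2196/74⌉ − ⌈2135/74⌉ = 30 − 29 = 1
n=36: ⌈(37·61)/74⌉ − ⌈(36·61)/74⌉ = ⌈2257/74⌉ − ⌈2196/74⌉ = 31 − 30 = 1
n=37: ⌈(38·61)/74⌉ − ⌈(37·61)/74⌉ = ⌈2318/74⌉ − ⌈2257/74⌉ = 32 − 31 = 1
n=38: ⌈(39·61)/74⌉ − ⌈(38·61)/74⌉ = ⌈2379/74⌉ − ⌈2318/74⌉ = 33 − 32 = 1
n=39: ⌈(40·61)/74⌉ − ⌈(39·61)/74⌉ = ⌈2440/74⌉ − ⌈2379/74⌉ = 33 − 33 = 0
n=40: ⌈(41·61)/74⌉ − ⌈(40·61)/74⌉ = ⌈2501/74⌉ − ⌈2440/74⌉ = 34 − 33 = 1


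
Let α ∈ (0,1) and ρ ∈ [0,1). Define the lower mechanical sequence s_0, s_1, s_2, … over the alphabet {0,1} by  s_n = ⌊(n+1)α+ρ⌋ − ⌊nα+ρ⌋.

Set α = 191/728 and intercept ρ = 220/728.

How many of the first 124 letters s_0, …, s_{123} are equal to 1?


32

#1s = Σ_{n=0}^{123} s_n = Σ_{n=0}^{123} (⌊(n+1)α+ρ⌋ − ⌊nα+ρ⌋)
the sum telescopes: every ⌊nα+ρ⌋ with 0 < n < 124 appears once with + and once with −, leaving ⌊124α+ρ⌋ − ⌊0·α+ρ⌋
124α + ρ = (124·191 + 220) / 728 = 23904/728
ρ = 220/728
⌊23904/728⌋ = 32,  ⌊220/728⌋ = 0
#1s = 32 − 0 = 32


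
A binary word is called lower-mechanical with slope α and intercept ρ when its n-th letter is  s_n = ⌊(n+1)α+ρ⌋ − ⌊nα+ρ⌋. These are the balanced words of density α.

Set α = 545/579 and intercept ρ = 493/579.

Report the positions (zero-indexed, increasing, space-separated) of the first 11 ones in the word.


0 1 2 3 4 5 6 7 8 9 10

n=0: ⌊1038/579⌋−⌊493/579⌋ = 1−0 = 1  ← one
n=1: ⌊1583/579⌋−⌊1038/579⌋ = 2−1 = 1  ← one
n=2: ⌊2128/579⌋−⌊1583/579⌋ = 3−2 = 1  ← one
n=3: ⌊2673/579⌋−⌊2128/579⌋ = 4−3 = 1  ← one
n=4: ⌊3218/579⌋−⌊2673/579⌋ = 5−4 = 1  ← one
n=5: ⌊3763/579⌋−⌊3218/579⌋ = 6−5 = 1  ← one
n=6: ⌊4308/579⌋−⌊3763/579⌋ = 7−6 = 1  ← one
n=7: ⌊4853/579⌋−⌊4308/579⌋ = 8−7 = 1  ← one
n=8: ⌊5398/579⌋−⌊4853/579⌋ = 9−8 = 1  ← one
n=9: ⌊5943/579⌋−⌊5398/579⌋ = 10−9 = 1  ← one
n=10: ⌊6488/579⌋−⌊5943/579⌋ = 11−10 = 1  ← one
positions of the first 11 ones: 0 1 2 3 4 5 6 7 8 9 10


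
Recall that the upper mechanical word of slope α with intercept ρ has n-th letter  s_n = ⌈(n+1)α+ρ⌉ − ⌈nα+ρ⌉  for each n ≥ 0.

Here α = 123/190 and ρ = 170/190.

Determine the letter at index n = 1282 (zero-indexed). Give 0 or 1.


1

(n+1)α + ρ = (1283·123 + 170) / 190 = 157979/190
nα + ρ     = (1282·123 + 170) / 190 = 157856/190
⌈157979/190⌉ = 832,  ⌈157856/190⌉ = 831
s_{1282} = 832 − 831 = 1


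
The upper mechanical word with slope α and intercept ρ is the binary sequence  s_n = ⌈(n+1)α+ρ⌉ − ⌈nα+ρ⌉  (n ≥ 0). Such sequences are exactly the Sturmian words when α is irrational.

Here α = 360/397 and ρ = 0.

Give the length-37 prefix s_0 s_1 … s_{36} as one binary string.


n=0: ⌈(1·360)/397⌉ − ⌈(0·360)/397⌉ = ⌈360/397⌉ − ⌈0/397⌉ = 1 − 0 = 1
n=1: ⌈(2·360)/397⌉ − ⌈(1·360)/397⌉ = ⌈720/397⌉ − ⌈360/397⌉ = 2 − 1 = 1
n=2: ⌈(3·360)/397⌉ − ⌈(2·360)/397⌉ = ⌈1080/397⌉ − ⌈720/397⌉ = 3 − 2 = 1
n=3: ⌈(4·360)/397⌉ − ⌈(3·360)/397⌉ = ⌈1440/397⌉ − ⌈1080/397⌉ = 4 − 3 = 1
n=4: ⌈(5·360)/397⌉ − ⌈(4·360)/397⌉ = ⌈1800/397⌉ − ⌈1440/397⌉ = 5 − 4 = 1
n=5: ⌈(6·360)/397⌉ − ⌈(5·360)/397⌉ = ⌈2160/397⌉ − ⌈1800/397⌉ = 6 − 5 = 1
n=6: ⌈(7·360)/397⌉ − ⌈(6·360)/397⌉ = ⌈2520/397⌉ − ⌈2160/397⌉ = 7 − 6 = 1
n=7: ⌈(8·360)/397⌉ − ⌈(7·360)/397⌉ = ⌈2880/397⌉ − ⌈2520/397⌉ = 8 − 7 = 1
n=8: ⌈(9·360)/397⌉ − ⌈(8·360)/397⌉ = ⌈3240/397⌉ − ⌈2880/397⌉ = 9 − 8 = 1
n=9: ⌈(10·360)/397⌉ − ⌈(9·360)/397⌉ = ⌈3600/397⌉ − ⌈3240/397⌉ = 10 − 9 = 1
n=10: ⌈(11·360)/397⌉ − ⌈(10·360)/397⌉ = ⌈3960/397⌉ − ⌈3600/397⌉ = 10 − 10 = 0
n=11: ⌈(12·360)/397⌉ − ⌈(11·360)/397⌉ = ⌈4320/397⌉ − ⌈3960/397⌉ = 11 − 10 = 1
n=12: ⌈(13·360)/397⌉ − ⌈(12·360)/397⌉ = ⌈4680/397⌉ − ⌈4320/397⌉ = 12 − 11 = 1
n=13: ⌈(14·360)/397⌉ − ⌈(13·360)/397⌉ = ⌈5040/397⌉ − ⌈4680/397⌉ = 13 − 12 = 1
n=14: ⌈(15·360)/397⌉ − ⌈(14·360)/397⌉ = ⌈5400/397⌉ − ⌈5040/397⌉ = 14 − 13 = 1
n=15: ⌈(16·360)/397⌉ − ⌈(15·360)/397⌉ = ⌈5760/397⌉ − ⌈5400/397⌉ = 15 − 14 = 1
n=16: ⌈(17·360)/397⌉ − ⌈(16·360)/397⌉ = ⌈6120/397⌉ − ⌈5760/397⌉ = 16 − 15 = 1
n=17: ⌈(18·360)/397⌉ − ⌈(17·360)/397⌉ = ⌈6480/397⌉ − ⌈6120/397⌉ = 17 − 16 = 1
n=18: ⌈(19·360)/397⌉ − ⌈(18·360)/397⌉ = ⌈6840/397⌉ − ⌈6480/397⌉ = 18 − 17 = 1
n=19: ⌈(20·360)/397⌉ − ⌈(19·360)/397⌉ = ⌈7200/397⌉ − ⌈6840/397⌉ = 19 − 18 = 1
n=20: ⌈(21·360)/397⌉ − ⌈(20·360)/397⌉ = ⌈7560/397⌉ − ⌈7200/397⌉ = 20 − 19 = 1
n=21: ⌈(22·360)/397⌉ − ⌈(21·360)/397⌉ = ⌈7920/397⌉ − ⌈7560/397⌉ = 20 − 20 = 0
n=22: ⌈(23·360)/397⌉ − ⌈(22·360)/397⌉ = ⌈8280/397⌉ − ⌈7920/397⌉ = 21 − 20 = 1
n=23: ⌈(24·360)/397⌉ − ⌈(23·360)/397⌉ = ⌈8640/397⌉ − ⌈8280/397⌉ = 22 − 21 = 1
n=24: ⌈(25·360)/397⌉ − ⌈(24·360)/397⌉ = ⌈9000/397⌉ − ⌈8640/397⌉ = 23 − 22 = 1
n=25: ⌈(26·360)/397⌉ − ⌈(25·360)/397⌉ = ⌈9360/397⌉ − ⌈9000/397⌉ = 24 − 23 = 1
n=26: ⌈(27·360)/397⌉ − ⌈(26·360)/397⌉ = ⌈9720/397⌉ − ⌈9360/397⌉ = 25 − 24 = 1
n=27: ⌈(28·360)/397⌉ − ⌈(27·360)/397⌉ = ⌈10080/397⌉ − ⌈9720/397⌉ = 26 − 25 = 1
n=28: ⌈(29·360)/397⌉ − ⌈(28·360)/397⌉ = ⌈10440/397⌉ − ⌈10080/397⌉ = 27 − 26 = 1
n=29: ⌈(30·360)/397⌉ − ⌈(29·360)/397⌉ = ⌈10800/397⌉ − ⌈10440/397⌉ = 28 − 27 = 1
n=30: ⌈(31·360)/397⌉ − ⌈(30·360)/397⌉ = ⌈11160/397⌉ − ⌈10800/397⌉ = 29 − 28 = 1
n=31: ⌈(32·360)/397⌉ − ⌈(31·360)/397⌉ = ⌈11520/397⌉ − ⌈11160/397⌉ = 30 − 29 = 1
n=32: ⌈(33·360)/397⌉ − ⌈(32·360)/397⌉ = ⌈11880/397⌉ − ⌈11520/397⌉ = 30 − 30 = 0
n=33: ⌈(34·360)/397⌉ − ⌈(33·360)/397⌉ = ⌈12240/397⌉ − ⌈11880/397⌉ = 31 − 30 = 1
n=34: ⌈(35·360)/397⌉ − ⌈(34·360)/397⌉ = ⌈12600/397⌉ − ⌈12240/397⌉ = 32 − 31 = 1
n=35: ⌈(36·360)/397⌉ − ⌈(35·360)/397⌉ = ⌈12960/397⌉ − ⌈12600/397⌉ = 33 − 32 = 1
n=36: ⌈(37·360)/397⌉ − ⌈(36·360)/397⌉ = ⌈13320/397⌉ − ⌈12960/397⌉ = 34 − 33 = 1

1111111111011111111110111111111101111


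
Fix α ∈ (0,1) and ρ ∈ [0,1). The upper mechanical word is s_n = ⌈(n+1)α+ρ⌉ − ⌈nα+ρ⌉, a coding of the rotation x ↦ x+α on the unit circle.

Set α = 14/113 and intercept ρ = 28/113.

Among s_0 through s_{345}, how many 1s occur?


43

#1s = Σ_{n=0}^{345} s_n = Σ_{n=0}^{345} (⌈(n+1)α+ρ⌉ − ⌈nα+ρ⌉)
the sum telescopes: every ⌈nα+ρ⌉ with 0 < n < 346 appears once with + and once with −, leaving ⌈346α+ρ⌉ − ⌈0·α+ρ⌉
346α + ρ = (346·14 + 28) / 113 = 4872/113
ρ = 28/113
⌈4872/113⌉ = 44,  ⌈28/113⌉ = 1
#1s = 44 − 1 = 43


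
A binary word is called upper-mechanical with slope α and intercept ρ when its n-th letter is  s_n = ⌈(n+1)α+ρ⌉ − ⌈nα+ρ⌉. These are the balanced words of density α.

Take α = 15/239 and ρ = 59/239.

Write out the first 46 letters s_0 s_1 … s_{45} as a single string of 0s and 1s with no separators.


n=0: ⌈(1·15+59)/239⌉ − ⌈(0·15+59)/239⌉ = ⌈74/239⌉ − ⌈59/239⌉ = 1 − 1 = 0
n=1: ⌈(2·15+59)/239⌉ − ⌈(1·15+59)/239⌉ = ⌈89/239⌉ − ⌈74/239⌉ = 1 − 1 = 0
n=2: ⌈(3·15+59)/239⌉ − ⌈(2·15+59)/239⌉ = ⌈104/239⌉ − ⌈89/239⌉ = 1 − 1 = 0
n=3: ⌈(4·15+59)/239⌉ − ⌈(3·15+59)/239⌉ = ⌈119/239⌉ − ⌈104/239⌉ = 1 − 1 = 0
n=4: ⌈(5·15+59)/239⌉ − ⌈(4·15+59)/239⌉ = ⌈134/239⌉ − ⌈119/239⌉ = 1 − 1 = 0
n=5: ⌈(6·15+59)/239⌉ − ⌈(5·15+59)/239⌉ = ⌈149/239⌉ − ⌈134/239⌉ = 1 − 1 = 0
n=6: ⌈(7·15+59)/239⌉ − ⌈(6·15+59)/239⌉ = ⌈164/239⌉ − ⌈149/239⌉ = 1 − 1 = 0
n=7: ⌈(8·15+59)/239⌉ − ⌈(7·15+59)/239⌉ = ⌈179/239⌉ − ⌈164/239⌉ = 1 − 1 = 0
n=8: ⌈(9·15+59)/239⌉ − ⌈(8·15+59)/239⌉ = ⌈194/239⌉ − ⌈179/239⌉ = 1 − 1 = 0
n=9: ⌈(10·15+59)/239⌉ − ⌈(9·15+59)/239⌉ = ⌈209/239⌉ − ⌈194/239⌉ = 1 − 1 = 0
n=10: ⌈(11·15+59)/239⌉ − ⌈(10·15+59)/239⌉ = ⌈224/239⌉ − ⌈209/239⌉ = 1 − 1 = 0
n=11: ⌈(12·15+59)/239⌉ − ⌈(11·15+59)/239⌉ = ⌈239/239⌉ − ⌈224/239⌉ = 1 − 1 = 0
n=12: ⌈(13·15+59)/239⌉ − ⌈(12·15+59)/239⌉ = ⌈254/239⌉ − ⌈239/239⌉ = 2 − 1 = 1
n=13: ⌈(14·15+59)/239⌉ − ⌈(13·15+59)/239⌉ = ⌈269/239⌉ − ⌈254/239⌉ = 2 − 2 = 0
n=14: ⌈(15·15+59)/239⌉ − ⌈(14·15+59)/239⌉ = ⌈284/239⌉ − ⌈269/239⌉ = 2 − 2 = 0
n=15: ⌈(16·15+59)/239⌉ − ⌈(15·15+59)/239⌉ = ⌈299/239⌉ − ⌈284/239⌉ = 2 − 2 = 0
n=16: ⌈(17·15+59)/239⌉ − ⌈(16·15+59)/239⌉ = ⌈314/239⌉ − ⌈299/239⌉ = 2 − 2 = 0
n=17: ⌈(18·15+59)/239⌉ − ⌈(17·15+59)/239⌉ = ⌈329/239⌉ − ⌈314/239⌉ = 2 − 2 = 0
n=18: ⌈(19·15+59)/239⌉ − ⌈(18·15+59)/239⌉ = ⌈344/239⌉ − ⌈329/239⌉ = 2 − 2 = 0
n=19: ⌈(20·15+59)/239⌉ − ⌈(19·15+59)/239⌉ = ⌈359/239⌉ − ⌈344/239⌉ = 2 − 2 = 0
n=20: ⌈(21·15+59)/239⌉ − ⌈(20·15+59)/239⌉ = ⌈374/239⌉ − ⌈359/239⌉ = 2 − 2 = 0
n=21: ⌈(22·15+59)/239⌉ − ⌈(21·15+59)/239⌉ = ⌈389/239⌉ − ⌈374/239⌉ = 2 − 2 = 0
n=22: ⌈(23·15+59)/239⌉ − ⌈(22·15+59)/239⌉ = ⌈404/239⌉ − ⌈389/239⌉ = 2 − 2 = 0
n=23: ⌈(24·15+59)/239⌉ − ⌈(23·15+59)/239⌉ = ⌈419/239⌉ − ⌈404/239⌉ = 2 − 2 = 0
n=24: ⌈(25·15+59)/239⌉ − ⌈(24·15+59)/239⌉ = ⌈434/239⌉ − ⌈419/239⌉ = 2 − 2 = 0
n=25: ⌈(26·15+59)/239⌉ − ⌈(25·15+59)/239⌉ = ⌈449/239⌉ − ⌈434/239⌉ = 2 − 2 = 0
n=26: ⌈(27·15+59)/239⌉ − ⌈(26·15+59)/239⌉ = ⌈464/239⌉ − ⌈449/239⌉ = 2 − 2 = 0
n=27: ⌈(28·15+59)/239⌉ − ⌈(27·15+59)/239⌉ = ⌈479/239⌉ − ⌈464/239⌉ = 3 − 2 = 1
n=28: ⌈(29·15+59)/239⌉ − ⌈(28·15+59)/239⌉ = ⌈494/239⌉ − ⌈479/239⌉ = 3 − 3 = 0
n=29: ⌈(30·15+59)/239⌉ − ⌈(29·15+59)/239⌉ = ⌈509/239⌉ − ⌈494/239⌉ = 3 − 3 = 0
n=30: ⌈(31·15+59)/239⌉ − ⌈(30·15+59)/239⌉ = ⌈524/239⌉ − ⌈509/239⌉ = 3 − 3 = 0
n=31: ⌈(32·15+59)/239⌉ − ⌈(31·15+59)/239⌉ = ⌈539/239⌉ − ⌈524/239⌉ = 3 − 3 = 0
n=32: ⌈(33·15+59)/239⌉ − ⌈(32·15+59)/239⌉ = ⌈554/239⌉ − ⌈539/239⌉ = 3 − 3 = 0
n=33: ⌈(34·15+59)/239⌉ − ⌈(33·15+59)/239⌉ = ⌈569/239⌉ − ⌈554/239⌉ = 3 − 3 = 0
n=34: ⌈(35·15+59)/239⌉ − ⌈(34·15+59)/239⌉ = ⌈584/239⌉ − ⌈569/239⌉ = 3 − 3 = 0
n=35: ⌈(36·15+59)/239⌉ − ⌈(35·15+59)/239⌉ = ⌈599/239⌉ − ⌈584/239⌉ = 3 − 3 = 0
n=36: ⌈(37·15+59)/239⌉ − ⌈(36·15+59)/239⌉ = ⌈614/239⌉ − ⌈599/239⌉ = 3 − 3 = 0
n=37: ⌈(38·15+59)/239⌉ − ⌈(37·15+59)/239⌉ = ⌈629/239⌉ − ⌈614/239⌉ = 3 − 3 = 0
n=38: ⌈(39·15+59)/239⌉ − ⌈(38·15+59)/239⌉ = ⌈644/239⌉ − ⌈629/239⌉ = 3 − 3 = 0
n=39: ⌈(40·15+59)/239⌉ − ⌈(39·15+59)/239⌉ = ⌈659/239⌉ − ⌈644/239⌉ = 3 − 3 = 0
n=40: ⌈(41·15+59)/239⌉ − ⌈(40·15+59)/239⌉ = ⌈674/239⌉ − ⌈659/239⌉ = 3 − 3 = 0
n=41: ⌈(42·15+59)/239⌉ − ⌈(41·15+59)/239⌉ = ⌈689/239⌉ − ⌈674/239⌉ = 3 − 3 = 0
n=42: ⌈(43·15+59)/239⌉ − ⌈(42·15+59)/239⌉ = ⌈704/239⌉ − ⌈689/239⌉ = 3 − 3 = 0
n=43: ⌈(44·15+59)/239⌉ − ⌈(43·15+59)/239⌉ = ⌈719/239⌉ − ⌈704/239⌉ = 4 − 3 = 1
n=44: ⌈(45·15+59)/239⌉ − ⌈(44·15+59)/239⌉ = ⌈734/239⌉ − ⌈719/239⌉ = 4 − 4 = 0
n=45: ⌈(46·15+59)/239⌉ − ⌈(45·15+59)/239⌉ = ⌈749/239⌉ − ⌈734/239⌉ = 4 − 4 = 0

0000000000001000000000000001000000000000000100


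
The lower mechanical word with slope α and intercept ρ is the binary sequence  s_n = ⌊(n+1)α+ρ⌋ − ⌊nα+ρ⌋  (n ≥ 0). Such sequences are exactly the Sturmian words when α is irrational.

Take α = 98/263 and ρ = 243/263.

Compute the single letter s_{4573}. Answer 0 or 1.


1

(n+1)α + ρ = (4574·98 + 243) / 263 = 448495/263
nα + ρ     = (4573·98 + 243) / 263 = 448397/263
⌊448495/263⌋ = 1705,  ⌊448397/263⌋ = 1704
s_{4573} = 1705 − 1704 = 1


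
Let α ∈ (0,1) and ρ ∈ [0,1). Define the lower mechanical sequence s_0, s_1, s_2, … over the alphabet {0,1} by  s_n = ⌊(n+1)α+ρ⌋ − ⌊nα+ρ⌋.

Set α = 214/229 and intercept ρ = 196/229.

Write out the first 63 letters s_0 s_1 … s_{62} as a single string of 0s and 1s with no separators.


111111111111101111111111111101111111111111101111111111111101111

n=0: ⌊(1·214+196)/229⌋ − ⌊(0·214+196)/229⌋ = ⌊410/229⌋ − ⌊196/229⌋ = 1 − 0 = 1
n=1: ⌊(2·214+196)/229⌋ − ⌊(1·214+196)/229⌋ = ⌊624/229⌋ − ⌊410/229⌋ = 2 − 1 = 1
n=2: ⌊(3·214+196)/229⌋ − ⌊(2·214+196)/229⌋ = ⌊838/229⌋ − ⌊624/229⌋ = 3 − 2 = 1
n=3: ⌊(4·214+196)/229⌋ − ⌊(3·214+196)/229⌋ = ⌊1052/229⌋ − ⌊838/229⌋ = 4 − 3 = 1
n=4: ⌊(5·214+196)/229⌋ − ⌊(4·214+196)/229⌋ = ⌊1266/229⌋ − ⌊1052/229⌋ = 5 − 4 = 1
n=5: ⌊(6·214+196)/229⌋ − ⌊(5·214+196)/229⌋ = ⌊1480/229⌋ − ⌊1266/229⌋ = 6 − 5 = 1
n=6: ⌊(7·214+196)/229⌋ − ⌊(6·214+196)/229⌋ = ⌊1694/229⌋ − ⌊1480/229⌋ = 7 − 6 = 1
n=7: ⌊(8·214+196)/229⌋ − ⌊(7·214+196)/229⌋ = ⌊1908/229⌋ − ⌊1694/229⌋ = 8 − 7 = 1
n=8: ⌊(9·214+196)/229⌋ − ⌊(8·214+196)/229⌋ = ⌊2122/229⌋ − ⌊1908/229⌋ = 9 − 8 = 1
n=9: ⌊(10·214+196)/229⌋ − ⌊(9·214+196)/229⌋ = ⌊2336/229⌋ − ⌊2122/229⌋ = 10 − 9 = 1
n=10: ⌊(11·214+196)/229⌋ − ⌊(10·214+196)/229⌋ = ⌊2550/229⌋ − ⌊2336/229⌋ = 11 − 10 = 1
n=11: ⌊(12·214+196)/229⌋ − ⌊(11·214+196)/229⌋ = ⌊2764/229⌋ − ⌊2550/229⌋ = 12 − 11 = 1
n=12: ⌊(13·214+196)/229⌋ − ⌊(12·214+196)/229⌋ = ⌊2978/229⌋ − ⌊2764/229⌋ = 13 − 12 = 1
n=13: ⌊(14·214+196)/229⌋ − ⌊(13·214+196)/229⌋ = ⌊3192/229⌋ − ⌊2978/229⌋ = 13 − 13 = 0
n=14: ⌊(15·214+196)/229⌋ − ⌊(14·214+196)/229⌋ = ⌊3406/229⌋ − ⌊3192/229⌋ = 14 − 13 = 1
n=15: ⌊(16·214+196)/229⌋ − ⌊(15·214+196)/229⌋ = ⌊3620/229⌋ − ⌊3406/229⌋ = 15 − 14 = 1
n=16: ⌊(17·214+196)/229⌋ − ⌊(16·214+196)/229⌋ = ⌊3834/229⌋ − ⌊3620/229⌋ = 16 − 15 = 1
n=17: ⌊(18·214+196)/229⌋ − ⌊(17·214+196)/229⌋ = ⌊4048/229⌋ − ⌊3834/229⌋ = 17 − 16 = 1
n=18: ⌊(19·214+196)/229⌋ − ⌊(18·214+196)/229⌋ = ⌊4262/229⌋ − ⌊4048/229⌋ = 18 − 17 = 1
n=19: ⌊(20·214+196)/229⌋ − ⌊(19·214+196)/229⌋ = ⌊4476/229⌋ − ⌊4262/229⌋ = 19 − 18 = 1
n=20: ⌊(21·214+196)/229⌋ − ⌊(20·214+196)/229⌋ = ⌊4690/229⌋ − ⌊4476/229⌋ = 20 − 19 = 1
n=21: ⌊(22·214+196)/229⌋ − ⌊(21·214+196)/229⌋ = ⌊4904/229⌋ − ⌊4690/229⌋ = 21 − 20 = 1
n=22: ⌊(23·214+196)/229⌋ − ⌊(22·214+196)/229⌋ = ⌊5118/229⌋ − ⌊4904/229⌋ = 22 − 21 = 1
n=23: ⌊(24·214+196)/229⌋ − ⌊(23·214+196)/229⌋ = ⌊5332/229⌋ − ⌊5118/229⌋ = 23 − 22 = 1
n=24: ⌊(25·214+196)/229⌋ − ⌊(24·214+196)/229⌋ = ⌊5546/229⌋ − ⌊5332/229⌋ = 24 − 23 = 1
n=25: ⌊(26·214+196)/229⌋ − ⌊(25·214+196)/229⌋ = ⌊5760/229⌋ − ⌊5546/229⌋ = 25 − 24 = 1
n=26: ⌊(27·214+196)/229⌋ − ⌊(26·214+196)/229⌋ = ⌊5974/229⌋ − ⌊5760/229⌋ = 26 − 25 = 1
n=27: ⌊(28·214+196)/229⌋ − ⌊(27·214+196)/229⌋ = ⌊6188/229⌋ − ⌊5974/229⌋ = 27 − 26 = 1
n=28: ⌊(29·214+196)/229⌋ − ⌊(28·214+196)/229⌋ = ⌊6402/229⌋ − ⌊6188/229⌋ = 27 − 27 = 0
n=29: ⌊(30·214+196)/229⌋ − ⌊(29·214+196)/229⌋ = ⌊6616/229⌋ − ⌊6402/229⌋ = 28 − 27 = 1
n=30: ⌊(31·214+196)/229⌋ − ⌊(30·214+196)/229⌋ = ⌊6830/229⌋ − ⌊6616/229⌋ = 29 − 28 = 1
n=31: ⌊(32·214+196)/229⌋ − ⌊(31·214+196)/229⌋ = ⌊7044/229⌋ − ⌊6830/229⌋ = 30 − 29 = 1
n=32: ⌊(33·214+196)/229⌋ − ⌊(32·214+196)/229⌋ = ⌊7258/229⌋ − ⌊7044/229⌋ = 31 − 30 = 1
n=33: ⌊(34·214+196)/229⌋ − ⌊(33·214+196)/229⌋ = ⌊7472/229⌋ − ⌊7258/229⌋ = 32 − 31 = 1
n=34: ⌊(35·214+196)/229⌋ − ⌊(34·214+196)/229⌋ = ⌊7686/229⌋ − ⌊7472/229⌋ = 33 − 32 = 1
n=35: ⌊(36·214+196)/229⌋ − ⌊(35·214+196)/229⌋ = ⌊7900/229⌋ − ⌊7686/229⌋ = 34 − 33 = 1
n=36: ⌊(37·214+196)/229⌋ − ⌊(36·214+196)/229⌋ = ⌊8114/229⌋ − ⌊7900/229⌋ = 35 − 34 = 1
n=37: ⌊(38·214+196)/229⌋ − ⌊(37·214+196)/229⌋ = ⌊8328/229⌋ − ⌊8114/229⌋ = 36 − 35 = 1
n=38: ⌊(39·214+196)/229⌋ − ⌊(38·214+196)/229⌋ = ⌊8542/229⌋ − ⌊8328/229⌋ = 37 − 36 = 1
n=39: ⌊(40·214+196)/229⌋ − ⌊(39·214+196)/229⌋ = ⌊8756/229⌋ − ⌊8542/229⌋ = 38 − 37 = 1
n=40: ⌊(41·214+196)/229⌋ − ⌊(40·214+196)/229⌋ = ⌊8970/229⌋ − ⌊8756/229⌋ = 39 − 38 = 1
n=41: ⌊(42·214+196)/229⌋ − ⌊(41·214+196)/229⌋ = ⌊9184/229⌋ − ⌊8970/229⌋ = 40 − 39 = 1
n=42: ⌊(43·214+196)/229⌋ − ⌊(42·214+196)/229⌋ = ⌊9398/229⌋ − ⌊9184/229⌋ = 41 − 40 = 1
n=43: ⌊(44·214+196)/229⌋ − ⌊(43·214+196)/229⌋ = ⌊9612/229⌋ − ⌊9398/229⌋ = 41 − 41 = 0
n=44: ⌊(45·214+196)/229⌋ − ⌊(44·214+196)/229⌋ = ⌊9826/229⌋ − ⌊9612/229⌋ = 42 − 41 = 1
n=45: ⌊(46·214+196)/229⌋ − ⌊(45·214+196)/229⌋ = ⌊10040/229⌋ − ⌊9826/229⌋ = 43 − 42 = 1
n=46: ⌊(47·214+196)/229⌋ − ⌊(46·214+196)/229⌋ = ⌊10254/229⌋ − ⌊10040/229⌋ = 44 − 43 = 1
n=47: ⌊(48·214+196)/229⌋ − ⌊(47·214+196)/229⌋ = ⌊10468/229⌋ − ⌊10254/229⌋ = 45 − 44 = 1
n=48: ⌊(49·214+196)/229⌋ − ⌊(48·214+196)/229⌋ = ⌊10682/229⌋ − ⌊10468/229⌋ = 46 − 45 = 1
n=49: ⌊(50·214+196)/229⌋ − ⌊(49·214+196)/229⌋ = ⌊10896/229⌋ − ⌊10682/229⌋ = 47 − 46 = 1
n=50: ⌊(51·214+196)/229⌋ − ⌊(50·214+196)/229⌋ = ⌊11110/229⌋ − ⌊10896/229⌋ = 48 − 47 = 1
n=51: ⌊(52·214+196)/229⌋ − ⌊(51·214+196)/229⌋ = ⌊11324/229⌋ − ⌊11110/229⌋ = 49 − 48 = 1
n=52: ⌊(53·214+196)/229⌋ − ⌊(52·214+196)/229⌋ = ⌊11538/229⌋ − ⌊11324/229⌋ = 50 − 49 = 1
n=53: ⌊(54·214+196)/229⌋ − ⌊(53·214+196)/229⌋ = ⌊11752/229⌋ − ⌊11538/229⌋ = 51 − 50 = 1
n=54: ⌊(55·214+196)/229⌋ − ⌊(54·214+196)/229⌋ = ⌊11966/229⌋ − ⌊11752/229⌋ = 52 − 51 = 1
n=55: ⌊(56·214+196)/229⌋ − ⌊(55·214+196)/229⌋ = ⌊12180/229⌋ − ⌊11966/229⌋ = 53 − 52 = 1
n=56: ⌊(57·214+196)/229⌋ − ⌊(56·214+196)/229⌋ = ⌊12394/229⌋ − ⌊12180/229⌋ = 54 − 53 = 1
n=57: ⌊(58·214+196)/229⌋ − ⌊(57·214+196)/229⌋ = ⌊12608/229⌋ − ⌊12394/229⌋ = 55 − 54 = 1
n=58: ⌊(59·214+196)/229⌋ − ⌊(58·214+196)/229⌋ = ⌊12822/229⌋ − ⌊12608/229⌋ = 55 − 55 = 0
n=59: ⌊(60·214+196)/229⌋ − ⌊(59·214+196)/229⌋ = ⌊13036/229⌋ − ⌊12822/229⌋ = 56 − 55 = 1
n=60: ⌊(61·214+196)/229⌋ − ⌊(60·214+196)/229⌋ = ⌊13250/229⌋ − ⌊13036/229⌋ = 57 − 56 = 1
n=61: ⌊(62·214+196)/229⌋ − ⌊(61·214+196)/229⌋ = ⌊13464/229⌋ − ⌊13250/229⌋ = 58 − 57 = 1
n=62: ⌊(63·214+196)/229⌋ − ⌊(62·214+196)/229⌋ = ⌊13678/229⌋ − ⌊13464/229⌋ = 59 − 58 = 1


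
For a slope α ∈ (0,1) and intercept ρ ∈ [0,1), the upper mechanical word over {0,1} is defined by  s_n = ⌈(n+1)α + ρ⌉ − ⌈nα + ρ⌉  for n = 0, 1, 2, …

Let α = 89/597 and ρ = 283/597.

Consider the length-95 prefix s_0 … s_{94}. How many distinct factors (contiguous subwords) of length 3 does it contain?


t_n = ⌈(n·89+283)/597⌉ for n = 0 … 95:
  n=0…9: ⌈283/597⌉=1 ⌈372/597⌉=1 ⌈461/597⌉=1 ⌈550/597⌉=1 ⌈639/597⌉=2 ⌈728/597⌉=2 ⌈817/597⌉=2 ⌈906/597⌉=2 ⌈995/597⌉=2 ⌈1084/597⌉=2
  n=10…19: ⌈1173/597⌉=2 ⌈1262/597⌉=3 ⌈1351/597⌉=3 ⌈1440/597⌉=3 ⌈1529/597⌉=3 ⌈1618/597⌉=3 ⌈1707/597⌉=3 ⌈1796/597⌉=4 ⌈1885/597⌉=4 ⌈1974/597⌉=4
  n=20…29: ⌈2063/597⌉=4 ⌈2152/597⌉=4 ⌈2241/597⌉=4 ⌈2330/597⌉=4 ⌈2419/597⌉=5 ⌈2508/597⌉=5 ⌈2597/597⌉=5 ⌈2686/597⌉=5 ⌈2775/597⌉=5 ⌈2864/597⌉=5
  n=30…39: ⌈2953/597⌉=5 ⌈3042/597⌉=6 ⌈3131/597⌉=6 ⌈3220/597⌉=6 ⌈3309/597⌉=6 ⌈3398/597⌉=6 ⌈3487/597⌉=6 ⌈3576/597⌉=6 ⌈3665/597⌉=7 ⌈3754/597⌉=7
  n=40…49: ⌈3843/597⌉=7 ⌈3932/597⌉=7 ⌈4021/597⌉=7 ⌈4110/597⌉=7 ⌈4199/597⌉=8 ⌈4288/597⌉=8 ⌈4377/597⌉=8 ⌈4466/597⌉=8 ⌈4555/597⌉=8 ⌈4644/597⌉=8
  n=50…59: ⌈4733/597⌉=8 ⌈4822/597⌉=9 ⌈4911/597⌉=9 ⌈5000/597⌉=9 ⌈5089/597⌉=9 ⌈5178/597⌉=9 ⌈5267/597⌉=9 ⌈5356/597⌉=9 ⌈5445/597⌉=10 ⌈5534/597⌉=10
  n=60…69: ⌈5623/597⌉=10 ⌈5712/597⌉=10 ⌈5801/597⌉=10 ⌈5890/597⌉=10 ⌈5979/597⌉=11 ⌈6068/597⌉=11 ⌈6157/597⌉=11 ⌈6246/597⌉=11 ⌈6335/597⌉=11 ⌈6424/597⌉=11
  n=70…79: ⌈6513/597⌉=11 ⌈6602/597⌉=12 ⌈6691/597⌉=12 ⌈6780/597⌉=12 ⌈6869/597⌉=12 ⌈6958/597⌉=12 ⌈7047/597⌉=12 ⌈7136/597⌉=12 ⌈7225/597⌉=13 ⌈7314/597⌉=13
  n=80…89: ⌈7403/597⌉=13 ⌈7492/597⌉=13 ⌈7581/597⌉=13 ⌈7670/597⌉=13 ⌈7759/597⌉=13 ⌈7848/597⌉=14 ⌈7937/597⌉=14 ⌈8026/597⌉=14 ⌈8115/597⌉=14 ⌈8204/597⌉=14
  n=90…95: ⌈8293/597⌉=14 ⌈8382/597⌉=15 ⌈8471/597⌉=15 ⌈8560/597⌉=15 ⌈8649/597⌉=15 ⌈8738/597⌉=15
s_n = t_(n+1) − t_n for n = 0 … 94 gives
prefix = 00010000001000001000000100000010000001000001000000100000010000010000001000000100000010000010000
slide a length-3 window over [0..2] … [92..94] (93 windows); first occurrence of each distinct factor:
  [  0..  2] 000
  [  1..  3] 001
  [  2..  4] 010
  [  3..  5] 100
  (the other 89 windows repeat one of these)
distinct factors: {000, 001, 010, 100}
count = 4  (Sturmian bound for length 3 is 4)

4


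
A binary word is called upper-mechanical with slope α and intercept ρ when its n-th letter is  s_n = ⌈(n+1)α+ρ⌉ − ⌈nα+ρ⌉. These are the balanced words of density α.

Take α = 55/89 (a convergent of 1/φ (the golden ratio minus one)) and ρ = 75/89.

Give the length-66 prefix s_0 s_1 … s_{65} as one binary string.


110101101101011010110110101101011011010110110101101011011010110110

n=0: ⌈(1·55+75)/89⌉ − ⌈(0·55+75)/89⌉ = ⌈130/89⌉ − ⌈75/89⌉ = 2 − 1 = 1
n=1: ⌈(2·55+75)/89⌉ − ⌈(1·55+75)/89⌉ = ⌈185/89⌉ − ⌈130/89⌉ = 3 − 2 = 1
n=2: ⌈(3·55+75)/89⌉ − ⌈(2·55+75)/89⌉ = ⌈240/89⌉ − ⌈185/89⌉ = 3 − 3 = 0
n=3: ⌈(4·55+75)/89⌉ − ⌈(3·55+75)/89⌉ = ⌈295/89⌉ − ⌈240/89⌉ = 4 − 3 = 1
n=4: ⌈(5·55+75)/89⌉ − ⌈(4·55+75)/89⌉ = ⌈350/89⌉ − ⌈295/89⌉ = 4 − 4 = 0
n=5: ⌈(6·55+75)/89⌉ − ⌈(5·55+75)/89⌉ = ⌈405/89⌉ − ⌈350/89⌉ = 5 − 4 = 1
n=6: ⌈(7·55+75)/89⌉ − ⌈(6·55+75)/89⌉ = ⌈460/89⌉ − ⌈405/89⌉ = 6 − 5 = 1
n=7: ⌈(8·55+75)/89⌉ − ⌈(7·55+75)/89⌉ = ⌈515/89⌉ − ⌈460/89⌉ = 6 − 6 = 0
n=8: ⌈(9·55+75)/89⌉ − ⌈(8·55+75)/89⌉ = ⌈570/89⌉ − ⌈515/89⌉ = 7 − 6 = 1
n=9: ⌈(10·55+75)/89⌉ − ⌈(9·55+75)/89⌉ = ⌈625/89⌉ − ⌈570/89⌉ = 8 − 7 = 1
n=10: ⌈(11·55+75)/89⌉ − ⌈(10·55+75)/89⌉ = ⌈680/89⌉ − ⌈625/89⌉ = 8 − 8 = 0
n=11: ⌈(12·55+75)/89⌉ − ⌈(11·55+75)/89⌉ = ⌈735/89⌉ − ⌈680/89⌉ = 9 − 8 = 1
n=12: ⌈(13·55+75)/89⌉ − ⌈(12·55+75)/89⌉ = ⌈790/89⌉ − ⌈735/89⌉ = 9 − 9 = 0
n=13: ⌈(14·55+75)/89⌉ − ⌈(13·55+75)/89⌉ = ⌈845/89⌉ − ⌈790/89⌉ = 10 − 9 = 1
n=14: ⌈(15·55+75)/89⌉ − ⌈(14·55+75)/89⌉ = ⌈900/89⌉ − ⌈845/89⌉ = 11 − 10 = 1
n=15: ⌈(16·55+75)/89⌉ − ⌈(15·55+75)/89⌉ = ⌈955/89⌉ − ⌈900/89⌉ = 11 − 11 = 0
n=16: ⌈(17·55+75)/89⌉ − ⌈(16·55+75)/89⌉ = ⌈1010/89⌉ − ⌈955/89⌉ = 12 − 11 = 1
n=17: ⌈(18·55+75)/89⌉ − ⌈(17·55+75)/89⌉ = ⌈1065/89⌉ − ⌈1010/89⌉ = 12 − 12 = 0
n=18: ⌈(19·55+75)/89⌉ − ⌈(18·55+75)/89⌉ = ⌈1120/89⌉ − ⌈1065/89⌉ = 13 − 12 = 1
n=19: ⌈(20·55+75)/89⌉ − ⌈(19·55+75)/89⌉ = ⌈1175/89⌉ − ⌈1120/89⌉ = 14 − 13 = 1
n=20: ⌈(21·55+75)/89⌉ − ⌈(20·55+75)/89⌉ = ⌈1230/89⌉ − ⌈1175/89⌉ = 14 − 14 = 0
n=21: ⌈(22·55+75)/89⌉ − ⌈(21·55+75)/89⌉ = ⌈1285/89⌉ − ⌈1230/89⌉ = 15 − 14 = 1
n=22: ⌈(23·55+75)/89⌉ − ⌈(22·55+75)/89⌉ = ⌈1340/89⌉ − ⌈1285/89⌉ = 16 − 15 = 1
n=23: ⌈(24·55+75)/89⌉ − ⌈(23·55+75)/89⌉ = ⌈1395/89⌉ − ⌈1340/89⌉ = 16 − 16 = 0
n=24: ⌈(25·55+75)/89⌉ − ⌈(24·55+75)/89⌉ = ⌈1450/89⌉ − ⌈1395/89⌉ = 17 − 16 = 1
n=25: ⌈(26·55+75)/89⌉ − ⌈(25·55+75)/89⌉ = ⌈1505/89⌉ − ⌈1450/89⌉ = 17 − 17 = 0
n=26: ⌈(27·55+75)/89⌉ − ⌈(26·55+75)/89⌉ = ⌈1560/89⌉ − ⌈1505/89⌉ = 18 − 17 = 1
n=27: ⌈(28·55+75)/89⌉ − ⌈(27·55+75)/89⌉ = ⌈1615/89⌉ − ⌈1560/89⌉ = 19 − 18 = 1
n=28: ⌈(29·55+75)/89⌉ − ⌈(28·55+75)/89⌉ = ⌈1670/89⌉ − ⌈1615/89⌉ = 19 − 19 = 0
n=29: ⌈(30·55+75)/89⌉ − ⌈(29·55+75)/89⌉ = ⌈1725/89⌉ − ⌈1670/89⌉ = 20 − 19 = 1
n=30: ⌈(31·55+75)/89⌉ − ⌈(30·55+75)/89⌉ = ⌈1780/89⌉ − ⌈1725/89⌉ = 20 − 20 = 0
n=31: ⌈(32·55+75)/89⌉ − ⌈(31·55+75)/89⌉ = ⌈1835/89⌉ − ⌈1780/89⌉ = 21 − 20 = 1
n=32: ⌈(33·55+75)/89⌉ − ⌈(32·55+75)/89⌉ = ⌈1890/89⌉ − ⌈1835/89⌉ = 22 − 21 = 1
n=33: ⌈(34·55+75)/89⌉ − ⌈(33·55+75)/89⌉ = ⌈1945/89⌉ − ⌈1890/89⌉ = 22 − 22 = 0
n=34: ⌈(35·55+75)/89⌉ − ⌈(34·55+75)/89⌉ = ⌈2000/89⌉ − ⌈1945/89⌉ = 23 − 22 = 1
n=35: ⌈(36·55+75)/89⌉ − ⌈(35·55+75)/89⌉ = ⌈2055/89⌉ − ⌈2000/89⌉ = 24 − 23 = 1
n=36: ⌈(37·55+75)/89⌉ − ⌈(36·55+75)/89⌉ = ⌈2110/89⌉ − ⌈2055/89⌉ = 24 − 24 = 0
n=37: ⌈(38·55+75)/89⌉ − ⌈(37·55+75)/89⌉ = ⌈2165/89⌉ − ⌈2110/89⌉ = 25 − 24 = 1
n=38: ⌈(39·55+75)/89⌉ − ⌈(38·55+75)/89⌉ = ⌈2220/89⌉ − ⌈2165/89⌉ = 25 − 25 = 0
n=39: ⌈(40·55+75)/89⌉ − ⌈(39·55+75)/89⌉ = ⌈2275/89⌉ − ⌈2220/89⌉ = 26 − 25 = 1
n=40: ⌈(41·55+75)/89⌉ − ⌈(40·55+75)/89⌉ = ⌈2330/89⌉ − ⌈2275/89⌉ = 27 − 26 = 1
n=41: ⌈(42·55+75)/89⌉ − ⌈(41·55+75)/89⌉ = ⌈2385/89⌉ − ⌈2330/89⌉ = 27 − 27 = 0
n=42: ⌈(43·55+75)/89⌉ − ⌈(42·55+75)/89⌉ = ⌈2440/89⌉ − ⌈2385/89⌉ = 28 − 27 = 1
n=43: ⌈(44·55+75)/89⌉ − ⌈(43·55+75)/89⌉ = ⌈2495/89⌉ − ⌈2440/89⌉ = 29 − 28 = 1
n=44: ⌈(45·55+75)/89⌉ − ⌈(44·55+75)/89⌉ = ⌈2550/89⌉ − ⌈2495/89⌉ = 29 − 29 = 0
n=45: ⌈(46·55+75)/89⌉ − ⌈(45·55+75)/89⌉ = ⌈2605/89⌉ − ⌈2550/89⌉ = 30 − 29 = 1
n=46: ⌈(47·55+75)/89⌉ − ⌈(46·55+75)/89⌉ = ⌈2660/89⌉ − ⌈2605/89⌉ = 30 − 30 = 0
n=47: ⌈(48·55+75)/89⌉ − ⌈(47·55+75)/89⌉ = ⌈2715/89⌉ − ⌈2660/89⌉ = 31 − 30 = 1
n=48: ⌈(49·55+75)/89⌉ − ⌈(48·55+75)/89⌉ = ⌈2770/89⌉ − ⌈2715/89⌉ = 32 − 31 = 1
n=49: ⌈(50·55+75)/89⌉ − ⌈(49·55+75)/89⌉ = ⌈2825/89⌉ − ⌈2770/89⌉ = 32 − 32 = 0
n=50: ⌈(51·55+75)/89⌉ − ⌈(50·55+75)/89⌉ = ⌈2880/89⌉ − ⌈2825/89⌉ = 33 − 32 = 1
n=51: ⌈(52·55+75)/89⌉ − ⌈(51·55+75)/89⌉ = ⌈2935/89⌉ − ⌈2880/89⌉ = 33 − 33 = 0
n=52: ⌈(53·55+75)/89⌉ − ⌈(52·55+75)/89⌉ = ⌈2990/89⌉ − ⌈2935/89⌉ = 34 − 33 = 1
n=53: ⌈(54·55+75)/89⌉ − ⌈(53·55+75)/89⌉ = ⌈3045/89⌉ − ⌈2990/89⌉ = 35 − 34 = 1
n=54: ⌈(55·55+75)/89⌉ − ⌈(54·55+75)/89⌉ = ⌈3100/89⌉ − ⌈3045/89⌉ = 35 − 35 = 0
n=55: ⌈(56·55+75)/89⌉ − ⌈(55·55+75)/89⌉ = ⌈3155/89⌉ − ⌈3100/89⌉ = 36 − 35 = 1
n=56: ⌈(57·55+75)/89⌉ − ⌈(56·55+75)/89⌉ = ⌈3210/89⌉ − ⌈3155/89⌉ = 37 − 36 = 1
n=57: ⌈(58·55+75)/89⌉ − ⌈(57·55+75)/89⌉ = ⌈3265/89⌉ − ⌈3210/89⌉ = 37 − 37 = 0
n=58: ⌈(59·55+75)/89⌉ − ⌈(58·55+75)/89⌉ = ⌈3320/89⌉ − ⌈3265/89⌉ = 38 − 37 = 1
n=59: ⌈(60·55+75)/89⌉ − ⌈(59·55+75)/89⌉ = ⌈3375/89⌉ − ⌈3320/89⌉ = 38 − 38 = 0
n=60: ⌈(61·55+75)/89⌉ − ⌈(60·55+75)/89⌉ = ⌈3430/89⌉ − ⌈3375/89⌉ = 39 − 38 = 1
n=61: ⌈(62·55+75)/89⌉ − ⌈(61·55+75)/89⌉ = ⌈3485/89⌉ − ⌈3430/89⌉ = 40 − 39 = 1
n=62: ⌈(63·55+75)/89⌉ − ⌈(62·55+75)/89⌉ = ⌈3540/89⌉ − ⌈3485/89⌉ = 40 − 40 = 0
n=63: ⌈(64·55+75)/89⌉ − ⌈(63·55+75)/89⌉ = ⌈3595/89⌉ − ⌈3540/89⌉ = 41 − 40 = 1
n=64: ⌈(65·55+75)/89⌉ − ⌈(64·55+75)/89⌉ = ⌈3650/89⌉ − ⌈3595/89⌉ = 42 − 41 = 1
n=65: ⌈(66·55+75)/89⌉ − ⌈(65·55+75)/89⌉ = ⌈3705/89⌉ − ⌈3650/89⌉ = 42 − 42 = 0
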